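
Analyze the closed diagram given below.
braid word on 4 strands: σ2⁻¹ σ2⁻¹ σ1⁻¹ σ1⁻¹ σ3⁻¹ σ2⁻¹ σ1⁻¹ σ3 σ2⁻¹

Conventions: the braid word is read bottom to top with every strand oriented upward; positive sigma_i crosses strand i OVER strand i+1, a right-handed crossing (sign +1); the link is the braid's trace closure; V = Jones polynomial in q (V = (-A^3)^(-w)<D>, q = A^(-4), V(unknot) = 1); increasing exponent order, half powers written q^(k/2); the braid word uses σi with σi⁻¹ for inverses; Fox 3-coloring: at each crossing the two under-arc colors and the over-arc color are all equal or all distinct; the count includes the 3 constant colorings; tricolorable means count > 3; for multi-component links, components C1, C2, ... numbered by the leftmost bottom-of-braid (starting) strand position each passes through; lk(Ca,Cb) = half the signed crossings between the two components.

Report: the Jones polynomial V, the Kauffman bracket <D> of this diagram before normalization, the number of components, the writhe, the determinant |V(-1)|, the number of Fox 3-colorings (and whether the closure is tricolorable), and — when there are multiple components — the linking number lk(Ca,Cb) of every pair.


V(q) = q^-8 - 2q^-7 + q^-6 - 2q^-5 + 2q^-4 + q^-2
bracket: -A^-13 - 2A^-5 + 2A^-1 - A^3 + 2A^7 - A^11, w = -7
1 component, writhe -7, over 9 crossings
det 9, colorings 27 of 3^9 — tricolorable
observation: |V(-1)| = 9: so tricolorable, since 3 divides 9


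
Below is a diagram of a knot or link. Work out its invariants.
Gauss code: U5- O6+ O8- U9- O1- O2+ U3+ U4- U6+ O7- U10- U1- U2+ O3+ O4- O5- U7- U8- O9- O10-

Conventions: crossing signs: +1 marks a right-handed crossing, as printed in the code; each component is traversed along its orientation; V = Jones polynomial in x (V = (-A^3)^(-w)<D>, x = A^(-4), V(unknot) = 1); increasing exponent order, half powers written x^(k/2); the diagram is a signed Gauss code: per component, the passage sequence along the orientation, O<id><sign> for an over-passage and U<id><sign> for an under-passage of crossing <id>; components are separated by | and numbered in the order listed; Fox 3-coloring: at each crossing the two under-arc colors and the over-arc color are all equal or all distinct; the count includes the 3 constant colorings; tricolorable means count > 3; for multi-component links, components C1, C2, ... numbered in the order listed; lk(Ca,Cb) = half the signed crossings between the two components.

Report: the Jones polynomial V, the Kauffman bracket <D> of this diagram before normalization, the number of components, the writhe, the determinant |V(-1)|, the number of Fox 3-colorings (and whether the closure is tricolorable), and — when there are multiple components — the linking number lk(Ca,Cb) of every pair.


Jones polynomial: V(x) = -x^-6 + x^-5 - x^-4 + 2x^-3 - x^-2 + x^-1
<D> = A^-8 - A^-4 + 2 - A^4 + A^8 - A^12; writhe -4
components 1, writhe -4 (10 crossings)
3-colorings: 3 of 3^10, det 7 — not tricolorable
note: w = -4 (over 10 crossings) is diagram-only; (-A^3)^(4) removes it from V


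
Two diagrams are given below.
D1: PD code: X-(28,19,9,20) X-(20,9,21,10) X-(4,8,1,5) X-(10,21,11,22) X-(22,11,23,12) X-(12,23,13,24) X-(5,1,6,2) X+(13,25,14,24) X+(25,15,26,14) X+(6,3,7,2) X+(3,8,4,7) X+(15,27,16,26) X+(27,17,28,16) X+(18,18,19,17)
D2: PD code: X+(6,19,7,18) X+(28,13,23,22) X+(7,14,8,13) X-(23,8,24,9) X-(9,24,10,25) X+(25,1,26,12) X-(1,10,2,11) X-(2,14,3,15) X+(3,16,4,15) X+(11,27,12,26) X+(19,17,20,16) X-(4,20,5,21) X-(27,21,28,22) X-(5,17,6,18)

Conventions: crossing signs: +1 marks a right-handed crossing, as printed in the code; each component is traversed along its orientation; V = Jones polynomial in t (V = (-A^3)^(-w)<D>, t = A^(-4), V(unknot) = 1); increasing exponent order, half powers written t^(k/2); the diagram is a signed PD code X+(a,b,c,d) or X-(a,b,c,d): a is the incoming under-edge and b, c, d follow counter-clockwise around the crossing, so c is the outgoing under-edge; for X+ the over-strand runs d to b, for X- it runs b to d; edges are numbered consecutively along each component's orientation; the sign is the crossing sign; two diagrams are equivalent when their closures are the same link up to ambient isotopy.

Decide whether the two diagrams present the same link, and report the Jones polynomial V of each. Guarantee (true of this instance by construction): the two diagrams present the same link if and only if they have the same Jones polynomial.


equivalent: no
D1 (bracket A^-4 + 2 + A^4; 14 crossings at w = 0): V = t^-1 + 2 + t
V(D2) = -t^-4 + t^-3 + t^-2 + t^-1 + 1 + t^2  [14 crossings, <D> = A^-8 + 1 + A^4 + A^8 + A^12 - A^16, w = 0]
observation: V(t) takes 2 values over 2 diagrams, fixing the grouping


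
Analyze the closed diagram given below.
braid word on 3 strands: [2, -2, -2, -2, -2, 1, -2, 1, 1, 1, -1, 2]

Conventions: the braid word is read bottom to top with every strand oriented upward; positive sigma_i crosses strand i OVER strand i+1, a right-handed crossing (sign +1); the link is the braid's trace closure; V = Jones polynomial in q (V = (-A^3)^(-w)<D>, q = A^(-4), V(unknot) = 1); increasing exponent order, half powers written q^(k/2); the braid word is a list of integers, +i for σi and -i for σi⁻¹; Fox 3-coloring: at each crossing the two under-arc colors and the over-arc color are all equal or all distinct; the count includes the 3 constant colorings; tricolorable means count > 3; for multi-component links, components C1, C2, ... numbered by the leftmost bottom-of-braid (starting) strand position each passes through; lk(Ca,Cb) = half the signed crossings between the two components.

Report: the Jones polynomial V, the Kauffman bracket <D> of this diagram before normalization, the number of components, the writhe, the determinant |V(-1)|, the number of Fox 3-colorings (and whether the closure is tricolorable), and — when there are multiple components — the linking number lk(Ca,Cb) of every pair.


V = -q^-3 + 2q^-2 - 2q^-1 + 3 - 2q + 2q^2 - q^3
<D> = -A^-12 + 2A^-8 - 2A^-4 + 3 - 2A^4 + 2A^8 - A^12 (w = 0)
1 component over 12 crossings, w = 0
3 Fox colorings among 3^12, |V(-1)| = 13: not tricolorable
why: |V(-1)| = 13: so not tricolorable, since 3 does not divide 13


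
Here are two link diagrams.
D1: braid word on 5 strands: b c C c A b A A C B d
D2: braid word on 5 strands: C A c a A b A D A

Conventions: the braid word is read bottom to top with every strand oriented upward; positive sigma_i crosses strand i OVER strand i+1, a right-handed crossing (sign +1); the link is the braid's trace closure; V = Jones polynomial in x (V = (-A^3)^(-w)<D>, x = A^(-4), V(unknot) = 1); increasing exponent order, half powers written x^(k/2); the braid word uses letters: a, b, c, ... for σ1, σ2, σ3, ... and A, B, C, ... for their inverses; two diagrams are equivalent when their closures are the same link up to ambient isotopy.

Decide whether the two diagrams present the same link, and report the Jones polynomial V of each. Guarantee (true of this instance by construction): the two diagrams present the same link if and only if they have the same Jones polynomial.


equivalent: yes
V(D1) = x^(-9/2) - x^(-5/2) - x^(-3/2) - x^(-1/2)  (w -1, c 11, <D> = A^-1 + A^3 + A^7 - A^15)
V(D2) = x^(-9/2) - x^(-5/2) - x^(-3/2) - x^(-1/2)  [9 crossings, <D> = A^-7 + A^-3 + A - A^9, w = -3]
key observation: all 2 diagrams share one V(x), hence one class


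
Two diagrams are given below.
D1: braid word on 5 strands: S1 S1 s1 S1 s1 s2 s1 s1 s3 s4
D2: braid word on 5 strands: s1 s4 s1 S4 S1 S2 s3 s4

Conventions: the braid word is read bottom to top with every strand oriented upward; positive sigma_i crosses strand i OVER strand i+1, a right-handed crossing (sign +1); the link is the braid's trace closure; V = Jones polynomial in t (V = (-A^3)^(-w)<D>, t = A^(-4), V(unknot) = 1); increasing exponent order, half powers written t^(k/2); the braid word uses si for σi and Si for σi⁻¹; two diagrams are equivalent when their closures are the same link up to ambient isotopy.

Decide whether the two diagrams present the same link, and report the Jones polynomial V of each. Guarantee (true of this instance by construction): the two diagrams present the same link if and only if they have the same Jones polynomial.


same link: yes
V(D1) = 1  [10 crossings, <D> = A^12, w = +4]
V(D2) = 1  [8 crossings, <D> = A^6, w = +2]
insight: D2 (8 crossings) and D1 (10) are Markov-related braid presentations


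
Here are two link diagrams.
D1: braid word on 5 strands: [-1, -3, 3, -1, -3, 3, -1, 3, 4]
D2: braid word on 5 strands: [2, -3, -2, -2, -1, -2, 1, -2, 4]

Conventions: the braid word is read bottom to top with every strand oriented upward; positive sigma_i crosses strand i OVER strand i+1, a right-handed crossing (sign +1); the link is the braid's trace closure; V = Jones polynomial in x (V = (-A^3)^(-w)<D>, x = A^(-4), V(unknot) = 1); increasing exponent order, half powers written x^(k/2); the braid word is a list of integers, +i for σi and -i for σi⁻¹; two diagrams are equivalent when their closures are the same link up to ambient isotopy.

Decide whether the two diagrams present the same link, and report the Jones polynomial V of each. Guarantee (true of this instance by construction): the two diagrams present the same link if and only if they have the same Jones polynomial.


equivalent: no
V(D1) = x^(-9/2) - x^(-5/2) - x^(-3/2) - x^(-1/2)  (w -1, c 9, <D> = A^-1 + A^3 + A^7 - A^15)
V(D2) = -x^(-5/2) - x^(-1/2)  (w -3, c 9, <D> = A^-7 + A)
why: comparing 2 Jones polynomials yields 2 groups


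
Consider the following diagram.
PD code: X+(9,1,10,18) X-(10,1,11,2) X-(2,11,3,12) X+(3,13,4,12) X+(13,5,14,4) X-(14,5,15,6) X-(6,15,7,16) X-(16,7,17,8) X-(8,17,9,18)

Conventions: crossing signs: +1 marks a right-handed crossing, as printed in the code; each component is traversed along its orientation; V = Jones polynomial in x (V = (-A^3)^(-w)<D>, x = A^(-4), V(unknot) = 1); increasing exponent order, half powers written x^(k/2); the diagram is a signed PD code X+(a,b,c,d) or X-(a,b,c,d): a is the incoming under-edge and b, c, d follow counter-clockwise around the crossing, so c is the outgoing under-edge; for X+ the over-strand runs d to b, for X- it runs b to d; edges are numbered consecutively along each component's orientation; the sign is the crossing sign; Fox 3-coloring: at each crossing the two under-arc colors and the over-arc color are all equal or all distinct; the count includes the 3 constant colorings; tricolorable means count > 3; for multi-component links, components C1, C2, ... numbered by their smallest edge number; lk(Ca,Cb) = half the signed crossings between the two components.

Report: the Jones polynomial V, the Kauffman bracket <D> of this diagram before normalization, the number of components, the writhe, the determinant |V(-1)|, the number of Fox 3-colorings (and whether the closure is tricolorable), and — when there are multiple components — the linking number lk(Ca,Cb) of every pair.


V(x) = -x^-4 + x^-3 + x^-1
bracket: -A^-5 - A^3 + A^7, w = -3
1 component, writhe -3, over 9 crossings
det 3, colorings 9 of 3^9 — tricolorable
observation: V spans 3 powers of x: at least 3 crossings in any diagram


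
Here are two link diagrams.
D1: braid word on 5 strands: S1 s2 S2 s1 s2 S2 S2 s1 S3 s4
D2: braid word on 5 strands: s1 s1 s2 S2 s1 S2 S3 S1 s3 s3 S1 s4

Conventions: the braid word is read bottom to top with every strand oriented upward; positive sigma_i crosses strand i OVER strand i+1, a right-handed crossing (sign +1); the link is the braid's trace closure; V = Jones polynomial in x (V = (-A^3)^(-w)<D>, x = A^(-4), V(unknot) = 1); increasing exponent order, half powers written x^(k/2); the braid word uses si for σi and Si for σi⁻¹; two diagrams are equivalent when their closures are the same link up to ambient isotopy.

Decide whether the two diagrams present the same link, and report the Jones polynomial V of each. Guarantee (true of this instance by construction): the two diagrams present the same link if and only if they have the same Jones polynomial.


equivalent: yes
V(D1) = 1  (w 0, c 10, <D> = 1)
D2 (bracket A^6; 12 crossings at w = +2): V = 1
why: one V(x) for all 2 diagrams — one class (guaranteed)


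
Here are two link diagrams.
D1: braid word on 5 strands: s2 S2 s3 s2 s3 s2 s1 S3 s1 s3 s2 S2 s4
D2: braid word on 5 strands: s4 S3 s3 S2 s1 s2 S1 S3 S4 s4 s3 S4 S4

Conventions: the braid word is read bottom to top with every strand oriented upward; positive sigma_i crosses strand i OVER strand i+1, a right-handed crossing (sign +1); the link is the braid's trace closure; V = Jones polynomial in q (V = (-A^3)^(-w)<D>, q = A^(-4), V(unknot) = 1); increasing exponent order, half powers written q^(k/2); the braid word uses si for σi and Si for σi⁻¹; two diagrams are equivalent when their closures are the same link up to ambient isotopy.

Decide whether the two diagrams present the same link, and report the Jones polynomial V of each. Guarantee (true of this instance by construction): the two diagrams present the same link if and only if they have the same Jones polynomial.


equivalent: no
V(D1) = -q^(3/2) - 2q^(7/2) + q^(9/2) - q^(11/2) + q^(13/2)  (w +7, c 13, <D> = -A^-5 + A^-1 - A^3 + 2A^7 + A^15)
D2 (bracket A^-5 + A^-1; 13 crossings at w = -1): V = -q^(-1/2) - q^(1/2)
why: 2 values of V(q) split the 2 diagrams


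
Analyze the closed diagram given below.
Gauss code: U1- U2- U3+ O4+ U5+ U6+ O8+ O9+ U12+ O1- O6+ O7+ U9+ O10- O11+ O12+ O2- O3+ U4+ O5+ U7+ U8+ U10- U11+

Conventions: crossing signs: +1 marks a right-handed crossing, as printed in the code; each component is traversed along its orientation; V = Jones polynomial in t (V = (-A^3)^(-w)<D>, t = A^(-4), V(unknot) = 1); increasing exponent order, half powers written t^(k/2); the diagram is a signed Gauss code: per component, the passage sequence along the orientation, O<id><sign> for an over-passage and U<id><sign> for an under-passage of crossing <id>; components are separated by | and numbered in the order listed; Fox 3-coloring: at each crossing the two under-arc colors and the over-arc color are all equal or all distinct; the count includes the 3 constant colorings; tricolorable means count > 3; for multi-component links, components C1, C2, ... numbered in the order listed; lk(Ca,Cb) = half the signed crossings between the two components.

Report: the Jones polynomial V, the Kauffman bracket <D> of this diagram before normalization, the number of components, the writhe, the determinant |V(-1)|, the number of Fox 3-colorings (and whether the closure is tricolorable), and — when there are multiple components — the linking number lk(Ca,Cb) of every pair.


V = t^2 + 2t^4 - 2t^5 + t^6 - 2t^7 + t^8
<D> = A^-14 - 2A^-10 + A^-6 - 2A^-2 + 2A^2 + A^10 (w = +6)
1 component over 12 crossings, w = +6
27 Fox colorings among 3^12, |V(-1)| = 9: tricolorable
why: |V(-1)| = 9: so tricolorable, since 3 divides 9


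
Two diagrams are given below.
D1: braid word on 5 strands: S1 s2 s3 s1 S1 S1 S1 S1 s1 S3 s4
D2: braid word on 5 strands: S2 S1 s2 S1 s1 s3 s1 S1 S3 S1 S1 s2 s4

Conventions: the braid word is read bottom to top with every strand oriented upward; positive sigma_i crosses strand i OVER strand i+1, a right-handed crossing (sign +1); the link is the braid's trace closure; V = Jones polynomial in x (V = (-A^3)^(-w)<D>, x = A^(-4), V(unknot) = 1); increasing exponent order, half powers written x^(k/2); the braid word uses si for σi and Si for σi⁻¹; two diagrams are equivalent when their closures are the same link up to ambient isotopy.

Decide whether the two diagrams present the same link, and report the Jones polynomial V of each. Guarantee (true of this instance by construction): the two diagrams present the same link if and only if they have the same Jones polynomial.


same link: yes
V(D1) = x^(-9/2) - x^(-5/2) - x^(-3/2) - x^(-1/2)  [11 crossings, <D> = A^-1 + A^3 + A^7 - A^15, w = -1]
V(D2) = x^(-9/2) - x^(-5/2) - x^(-3/2) - x^(-1/2)  [13 crossings, <D> = A^-1 + A^3 + A^7 - A^15, w = -1]
insight: one V(x) for all 2 diagrams — one class (guaranteed)


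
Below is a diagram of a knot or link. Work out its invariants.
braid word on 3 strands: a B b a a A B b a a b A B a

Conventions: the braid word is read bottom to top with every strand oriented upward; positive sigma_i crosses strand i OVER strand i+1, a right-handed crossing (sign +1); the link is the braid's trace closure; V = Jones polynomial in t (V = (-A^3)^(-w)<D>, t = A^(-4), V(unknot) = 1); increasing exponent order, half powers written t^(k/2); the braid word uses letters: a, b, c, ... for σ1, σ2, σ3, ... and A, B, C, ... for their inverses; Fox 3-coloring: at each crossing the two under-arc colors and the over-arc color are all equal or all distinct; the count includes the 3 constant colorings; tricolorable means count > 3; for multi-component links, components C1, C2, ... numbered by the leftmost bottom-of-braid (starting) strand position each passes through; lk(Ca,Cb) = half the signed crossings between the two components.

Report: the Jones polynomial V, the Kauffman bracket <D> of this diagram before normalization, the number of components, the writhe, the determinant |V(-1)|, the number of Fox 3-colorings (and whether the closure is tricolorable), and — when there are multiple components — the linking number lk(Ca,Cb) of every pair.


Jones polynomial: V(t) = t^2 + t^4 - t^5 + t^6 - t^7
<D> = -A^-16 + A^-12 - A^-8 + A^-4 + A^4; writhe +4
components 1, writhe +4 (14 crossings)
3-colorings: 3 of 3^14, det 5 — not tricolorable
note: det 5 = |V(-1)|; not divisible by 3, so not tricolorable


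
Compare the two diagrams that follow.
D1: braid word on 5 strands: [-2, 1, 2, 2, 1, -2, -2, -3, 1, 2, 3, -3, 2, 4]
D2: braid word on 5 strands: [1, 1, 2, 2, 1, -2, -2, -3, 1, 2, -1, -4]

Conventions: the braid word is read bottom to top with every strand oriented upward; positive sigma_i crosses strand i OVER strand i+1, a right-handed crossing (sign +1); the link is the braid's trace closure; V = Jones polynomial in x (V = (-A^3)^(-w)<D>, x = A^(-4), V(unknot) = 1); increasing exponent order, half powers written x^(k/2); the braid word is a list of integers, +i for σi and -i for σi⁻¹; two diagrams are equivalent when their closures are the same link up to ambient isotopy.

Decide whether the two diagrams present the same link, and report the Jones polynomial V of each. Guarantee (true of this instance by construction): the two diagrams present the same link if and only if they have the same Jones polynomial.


equivalent: yes
D1 (bracket -A^-12 + A^-8 - A^-4 + 2 - A^4 + A^8; 14 crossings at w = +4): V = x - x^2 + 2x^3 - x^4 + x^5 - x^6
D2 (bracket -A^-18 + A^-14 - A^-10 + 2A^-6 - A^-2 + A^2; 12 crossings at w = +2): V = x - x^2 + 2x^3 - x^4 + x^5 - x^6
key observation: one V(x) for all 2 diagrams — one class (guaranteed)


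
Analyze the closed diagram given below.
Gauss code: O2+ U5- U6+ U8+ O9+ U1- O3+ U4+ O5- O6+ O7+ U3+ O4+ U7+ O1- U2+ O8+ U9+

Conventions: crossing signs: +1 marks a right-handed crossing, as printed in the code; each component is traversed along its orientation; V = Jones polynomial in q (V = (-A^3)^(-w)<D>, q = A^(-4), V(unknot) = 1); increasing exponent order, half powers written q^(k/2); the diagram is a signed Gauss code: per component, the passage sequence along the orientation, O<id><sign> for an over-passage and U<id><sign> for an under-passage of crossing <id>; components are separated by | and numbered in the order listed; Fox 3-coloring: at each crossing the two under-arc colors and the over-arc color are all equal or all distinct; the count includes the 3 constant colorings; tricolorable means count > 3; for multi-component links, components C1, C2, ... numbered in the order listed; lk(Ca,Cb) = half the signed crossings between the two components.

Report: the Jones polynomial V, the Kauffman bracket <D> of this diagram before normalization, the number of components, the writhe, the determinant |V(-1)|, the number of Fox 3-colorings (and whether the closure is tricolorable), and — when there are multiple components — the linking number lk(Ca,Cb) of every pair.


Jones polynomial: V(q) = q^2 + 2q^4 - 2q^5 + q^6 - 2q^7 + q^8
<D> = -A^-17 + 2A^-13 - A^-9 + 2A^-5 - 2A^-1 - A^7; writhe +5
components 1, writhe +5 (9 crossings)
3-colorings: 27 of 3^9, det 9 — tricolorable
note: V spans 6 powers of q: at least 6 crossings in any diagram


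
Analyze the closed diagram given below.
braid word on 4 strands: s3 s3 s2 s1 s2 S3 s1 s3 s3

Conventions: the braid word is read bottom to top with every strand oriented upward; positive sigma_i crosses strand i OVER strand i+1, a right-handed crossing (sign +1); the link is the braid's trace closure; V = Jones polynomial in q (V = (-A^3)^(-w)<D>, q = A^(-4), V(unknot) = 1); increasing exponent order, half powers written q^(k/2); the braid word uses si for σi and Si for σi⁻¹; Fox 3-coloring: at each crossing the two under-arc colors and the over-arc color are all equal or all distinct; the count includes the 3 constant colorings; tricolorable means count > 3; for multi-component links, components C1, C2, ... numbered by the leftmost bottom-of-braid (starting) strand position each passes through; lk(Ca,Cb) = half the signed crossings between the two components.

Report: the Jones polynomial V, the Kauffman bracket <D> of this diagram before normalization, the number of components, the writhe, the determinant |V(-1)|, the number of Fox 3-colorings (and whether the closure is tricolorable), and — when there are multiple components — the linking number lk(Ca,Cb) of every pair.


V = q^2 + 2q^4 - 2q^5 + q^6 - 2q^7 + q^8
<D> = -A^-11 + 2A^-7 - A^-3 + 2A - 2A^5 - A^13 (w = +7)
1 component over 9 crossings, w = +7
27 Fox colorings among 3^9, |V(-1)| = 9: tricolorable
why: w = +7 (over 9 crossings) is diagram-only; (-A^3)^(-7) removes it from V


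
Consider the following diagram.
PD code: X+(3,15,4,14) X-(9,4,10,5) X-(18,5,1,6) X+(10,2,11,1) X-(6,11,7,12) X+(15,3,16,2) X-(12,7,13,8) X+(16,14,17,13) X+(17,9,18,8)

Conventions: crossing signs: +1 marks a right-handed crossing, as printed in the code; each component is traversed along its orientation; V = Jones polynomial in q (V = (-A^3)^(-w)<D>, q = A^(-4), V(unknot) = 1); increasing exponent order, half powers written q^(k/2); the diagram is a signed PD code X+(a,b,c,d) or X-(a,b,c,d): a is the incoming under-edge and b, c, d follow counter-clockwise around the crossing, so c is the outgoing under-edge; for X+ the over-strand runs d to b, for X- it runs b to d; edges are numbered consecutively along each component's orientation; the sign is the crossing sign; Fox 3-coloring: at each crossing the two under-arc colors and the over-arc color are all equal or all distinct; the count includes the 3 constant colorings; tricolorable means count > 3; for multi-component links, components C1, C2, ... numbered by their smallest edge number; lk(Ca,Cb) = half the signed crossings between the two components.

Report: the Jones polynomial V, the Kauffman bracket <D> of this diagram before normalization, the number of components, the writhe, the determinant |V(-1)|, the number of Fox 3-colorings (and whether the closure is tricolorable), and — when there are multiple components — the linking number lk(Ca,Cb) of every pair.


V = -q^-3 + 2q^-2 - 2q^-1 + 3 - 2q + 2q^2 - q^3
<D> = A^-9 - 2A^-5 + 2A^-1 - 3A^3 + 2A^7 - 2A^11 + A^15 (w = +1)
1 component over 9 crossings, w = +1
3 Fox colorings among 3^9, |V(-1)| = 13: not tricolorable
why: w = +1 shifts under R1 moves; the (-A^3)^(-1) factor cancels that in V


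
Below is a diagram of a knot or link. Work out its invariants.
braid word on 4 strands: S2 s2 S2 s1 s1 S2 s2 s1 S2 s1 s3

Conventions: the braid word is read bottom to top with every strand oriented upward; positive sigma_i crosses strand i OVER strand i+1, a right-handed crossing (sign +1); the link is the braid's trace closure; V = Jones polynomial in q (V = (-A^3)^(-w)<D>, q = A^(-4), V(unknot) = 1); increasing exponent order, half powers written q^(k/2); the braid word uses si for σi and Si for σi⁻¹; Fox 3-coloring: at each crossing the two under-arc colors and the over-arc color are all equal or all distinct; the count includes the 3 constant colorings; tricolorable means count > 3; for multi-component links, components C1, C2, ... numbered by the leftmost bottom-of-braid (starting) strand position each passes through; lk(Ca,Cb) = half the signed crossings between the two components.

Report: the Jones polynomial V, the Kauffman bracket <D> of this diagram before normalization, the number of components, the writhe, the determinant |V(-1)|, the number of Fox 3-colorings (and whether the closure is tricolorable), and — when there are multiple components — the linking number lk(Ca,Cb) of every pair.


V = q^-1 - 1 + 2q - 2q^2 + 2q^3 - 2q^4 + q^5
<D> = -A^-11 + 2A^-7 - 2A^-3 + 2A - 2A^5 + A^9 - A^13 (w = +3)
1 component over 11 crossings, w = +3
3 Fox colorings among 3^11, |V(-1)| = 11: not tricolorable
why: w = +3 shifts under R1 moves; the (-A^3)^(-3) factor cancels that in V


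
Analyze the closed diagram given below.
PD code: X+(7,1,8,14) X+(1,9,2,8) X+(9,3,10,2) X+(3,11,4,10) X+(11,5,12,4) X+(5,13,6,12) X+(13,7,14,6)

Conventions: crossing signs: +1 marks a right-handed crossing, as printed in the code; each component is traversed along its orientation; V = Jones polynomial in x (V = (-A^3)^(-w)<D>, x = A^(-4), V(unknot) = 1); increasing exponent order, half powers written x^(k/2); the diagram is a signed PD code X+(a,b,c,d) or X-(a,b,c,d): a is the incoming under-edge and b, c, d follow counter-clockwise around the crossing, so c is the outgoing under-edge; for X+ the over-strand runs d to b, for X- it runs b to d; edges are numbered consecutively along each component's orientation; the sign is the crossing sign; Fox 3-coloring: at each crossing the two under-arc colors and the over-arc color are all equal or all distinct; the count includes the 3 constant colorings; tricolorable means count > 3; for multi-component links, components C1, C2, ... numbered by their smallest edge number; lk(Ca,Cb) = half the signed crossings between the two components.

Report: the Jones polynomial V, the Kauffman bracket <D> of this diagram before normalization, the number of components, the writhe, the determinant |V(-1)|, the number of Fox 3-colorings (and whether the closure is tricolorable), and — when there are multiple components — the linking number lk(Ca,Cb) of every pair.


V(x) = x^3 + x^5 - x^6 + x^7 - x^8 + x^9 - x^10
bracket: A^-19 - A^-15 + A^-11 - A^-7 + A^-3 - A - A^9, w = +7
1 component, writhe +7, over 7 crossings
det 7, colorings 3 of 3^7 — not tricolorable
observation: det 7 = |V(-1)|; not divisible by 3, so not tricolorable


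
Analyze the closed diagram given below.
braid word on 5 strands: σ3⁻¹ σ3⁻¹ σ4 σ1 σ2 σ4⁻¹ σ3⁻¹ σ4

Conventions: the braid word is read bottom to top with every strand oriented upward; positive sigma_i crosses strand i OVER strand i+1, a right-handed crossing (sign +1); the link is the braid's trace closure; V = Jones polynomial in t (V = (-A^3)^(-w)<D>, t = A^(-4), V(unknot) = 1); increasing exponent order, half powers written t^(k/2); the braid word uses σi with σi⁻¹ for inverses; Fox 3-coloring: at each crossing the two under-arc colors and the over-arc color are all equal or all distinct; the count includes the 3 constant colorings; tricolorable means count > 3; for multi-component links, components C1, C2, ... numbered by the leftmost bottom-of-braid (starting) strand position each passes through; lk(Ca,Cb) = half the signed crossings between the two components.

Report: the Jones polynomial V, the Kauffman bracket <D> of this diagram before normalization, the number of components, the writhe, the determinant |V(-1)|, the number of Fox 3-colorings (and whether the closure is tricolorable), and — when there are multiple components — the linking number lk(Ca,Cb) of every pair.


Jones polynomial: V(t) = -t^-4 + t^-3 + t^-1
<D> = A^4 + A^12 - A^16; writhe 0
components 1, writhe 0 (8 crossings)
3-colorings: 9 of 3^8, det 3 — tricolorable
note: V spans 3 powers of t: at least 3 crossings in any diagram


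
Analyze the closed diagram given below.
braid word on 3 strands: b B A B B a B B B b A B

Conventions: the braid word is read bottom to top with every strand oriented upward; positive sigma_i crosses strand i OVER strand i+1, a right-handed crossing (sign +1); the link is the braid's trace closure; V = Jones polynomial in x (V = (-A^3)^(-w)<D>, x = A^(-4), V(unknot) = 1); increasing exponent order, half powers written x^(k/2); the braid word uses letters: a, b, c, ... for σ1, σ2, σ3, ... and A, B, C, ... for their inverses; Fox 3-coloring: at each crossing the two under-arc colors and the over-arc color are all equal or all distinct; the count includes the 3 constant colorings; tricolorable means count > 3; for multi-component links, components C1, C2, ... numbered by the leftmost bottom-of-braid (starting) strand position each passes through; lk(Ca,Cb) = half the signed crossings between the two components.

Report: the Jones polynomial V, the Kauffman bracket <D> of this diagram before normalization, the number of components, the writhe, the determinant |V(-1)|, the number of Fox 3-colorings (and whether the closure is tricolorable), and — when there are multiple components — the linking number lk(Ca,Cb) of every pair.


Jones polynomial: V(x) = x^-8 - 2x^-7 + x^-6 - 2x^-5 + 2x^-4 + x^-2
<D> = A^-10 + 2A^-2 - 2A^2 + A^6 - 2A^10 + A^14; writhe -6
components 1, writhe -6 (12 crossings)
3-colorings: 27 of 3^12, det 9 — tricolorable
note: the span of V is 6, forcing >= 6 crossings in any diagram


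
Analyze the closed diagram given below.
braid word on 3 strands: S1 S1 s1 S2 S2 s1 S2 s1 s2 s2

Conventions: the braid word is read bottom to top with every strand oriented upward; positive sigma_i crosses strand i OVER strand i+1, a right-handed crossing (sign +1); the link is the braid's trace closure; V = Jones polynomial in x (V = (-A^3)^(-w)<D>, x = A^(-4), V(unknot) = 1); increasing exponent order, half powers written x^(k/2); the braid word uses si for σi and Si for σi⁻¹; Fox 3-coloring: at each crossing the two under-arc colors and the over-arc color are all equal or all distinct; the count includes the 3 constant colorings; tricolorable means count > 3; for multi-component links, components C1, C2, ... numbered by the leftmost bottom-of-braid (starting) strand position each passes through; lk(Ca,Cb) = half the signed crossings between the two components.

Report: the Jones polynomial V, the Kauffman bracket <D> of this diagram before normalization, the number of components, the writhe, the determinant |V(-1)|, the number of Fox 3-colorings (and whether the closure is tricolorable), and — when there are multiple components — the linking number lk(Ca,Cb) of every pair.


Jones polynomial: V(x) = -x^-3 + 2x^-2 - 2x^-1 + 3 - 2x + 2x^2 - x^3
<D> = -A^-12 + 2A^-8 - 2A^-4 + 3 - 2A^4 + 2A^8 - A^12; writhe 0
components 1, writhe 0 (10 crossings)
3-colorings: 3 of 3^10, det 13 — not tricolorable
note: free reduction leaves σ1⁻¹ σ2⁻¹ σ2⁻¹ σ1 σ2⁻¹ σ1 σ2 σ2 of the original 10 letters


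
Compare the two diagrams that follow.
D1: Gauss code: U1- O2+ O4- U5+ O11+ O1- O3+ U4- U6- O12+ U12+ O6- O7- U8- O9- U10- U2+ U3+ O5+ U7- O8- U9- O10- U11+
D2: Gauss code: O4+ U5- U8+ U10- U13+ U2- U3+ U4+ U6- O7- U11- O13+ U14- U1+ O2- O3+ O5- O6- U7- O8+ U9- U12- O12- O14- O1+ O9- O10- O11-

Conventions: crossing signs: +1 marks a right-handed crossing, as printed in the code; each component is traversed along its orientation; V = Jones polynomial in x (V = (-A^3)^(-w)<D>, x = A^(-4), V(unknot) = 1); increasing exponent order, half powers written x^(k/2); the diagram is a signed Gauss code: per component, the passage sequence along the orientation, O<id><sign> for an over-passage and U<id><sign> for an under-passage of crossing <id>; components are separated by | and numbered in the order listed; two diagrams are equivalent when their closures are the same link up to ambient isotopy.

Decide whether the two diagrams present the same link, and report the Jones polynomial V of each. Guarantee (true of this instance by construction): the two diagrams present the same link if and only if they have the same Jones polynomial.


equivalent: no
V(D1) = x^-5 - 2x^-4 + 2x^-3 - 2x^-2 + 2x^-1 - 1 + x  (w -2, c 12, <D> = A^-10 - A^-6 + 2A^-2 - 2A^2 + 2A^6 - 2A^10 + A^14)
D2 (bracket A^-8 + 1 - A^4; 14 crossings at w = -4): V = -x^-4 + x^-3 + x^-1
why: V(x) takes 2 values over 2 diagrams, fixing the grouping


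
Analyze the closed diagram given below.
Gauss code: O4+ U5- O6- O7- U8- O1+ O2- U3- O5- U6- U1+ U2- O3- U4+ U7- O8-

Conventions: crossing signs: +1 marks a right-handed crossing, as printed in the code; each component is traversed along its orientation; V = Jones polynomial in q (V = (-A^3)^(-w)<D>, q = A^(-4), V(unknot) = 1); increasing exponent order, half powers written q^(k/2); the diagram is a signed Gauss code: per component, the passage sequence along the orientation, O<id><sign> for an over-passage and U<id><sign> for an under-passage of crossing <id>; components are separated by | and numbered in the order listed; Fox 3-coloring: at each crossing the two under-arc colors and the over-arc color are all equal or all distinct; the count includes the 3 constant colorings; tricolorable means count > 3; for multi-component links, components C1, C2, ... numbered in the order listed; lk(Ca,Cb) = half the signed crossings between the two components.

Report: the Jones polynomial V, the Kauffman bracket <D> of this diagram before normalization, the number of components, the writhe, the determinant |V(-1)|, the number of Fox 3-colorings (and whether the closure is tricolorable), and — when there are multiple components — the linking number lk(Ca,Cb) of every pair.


V(q) = -q^-6 + q^-5 - q^-4 + 2q^-3 - q^-2 + q^-1
bracket: A^-8 - A^-4 + 2 - A^4 + A^8 - A^12, w = -4
1 component, writhe -4, over 8 crossings
det 7, colorings 3 of 3^8 — not tricolorable
observation: w = -4 shifts under R1 moves; the (-A^3)^(4) factor cancels that in V


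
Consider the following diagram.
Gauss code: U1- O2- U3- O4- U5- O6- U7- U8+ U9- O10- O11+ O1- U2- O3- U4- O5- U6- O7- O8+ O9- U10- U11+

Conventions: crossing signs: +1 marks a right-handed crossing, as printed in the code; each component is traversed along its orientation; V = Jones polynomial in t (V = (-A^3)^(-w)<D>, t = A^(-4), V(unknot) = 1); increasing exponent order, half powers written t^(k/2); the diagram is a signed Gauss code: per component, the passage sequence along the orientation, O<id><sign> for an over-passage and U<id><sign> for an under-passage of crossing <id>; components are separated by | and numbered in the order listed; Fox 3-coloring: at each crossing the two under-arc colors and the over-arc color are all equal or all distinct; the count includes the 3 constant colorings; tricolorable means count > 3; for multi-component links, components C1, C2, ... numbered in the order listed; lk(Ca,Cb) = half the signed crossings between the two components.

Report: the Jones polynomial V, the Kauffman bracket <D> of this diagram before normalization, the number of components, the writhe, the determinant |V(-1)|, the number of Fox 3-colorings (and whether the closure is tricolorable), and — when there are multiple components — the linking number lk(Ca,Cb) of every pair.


Jones polynomial: V(t) = -t^-10 + t^-9 - t^-8 + t^-7 - t^-6 + t^-5 + t^-3
<D> = -A^-9 - A^-1 + A^3 - A^7 + A^11 - A^15 + A^19; writhe -7
components 1, writhe -7 (11 crossings)
3-colorings: 3 of 3^11, det 7 — not tricolorable
note: w = -7 (over 11 crossings) is diagram-only; (-A^3)^(7) removes it from V


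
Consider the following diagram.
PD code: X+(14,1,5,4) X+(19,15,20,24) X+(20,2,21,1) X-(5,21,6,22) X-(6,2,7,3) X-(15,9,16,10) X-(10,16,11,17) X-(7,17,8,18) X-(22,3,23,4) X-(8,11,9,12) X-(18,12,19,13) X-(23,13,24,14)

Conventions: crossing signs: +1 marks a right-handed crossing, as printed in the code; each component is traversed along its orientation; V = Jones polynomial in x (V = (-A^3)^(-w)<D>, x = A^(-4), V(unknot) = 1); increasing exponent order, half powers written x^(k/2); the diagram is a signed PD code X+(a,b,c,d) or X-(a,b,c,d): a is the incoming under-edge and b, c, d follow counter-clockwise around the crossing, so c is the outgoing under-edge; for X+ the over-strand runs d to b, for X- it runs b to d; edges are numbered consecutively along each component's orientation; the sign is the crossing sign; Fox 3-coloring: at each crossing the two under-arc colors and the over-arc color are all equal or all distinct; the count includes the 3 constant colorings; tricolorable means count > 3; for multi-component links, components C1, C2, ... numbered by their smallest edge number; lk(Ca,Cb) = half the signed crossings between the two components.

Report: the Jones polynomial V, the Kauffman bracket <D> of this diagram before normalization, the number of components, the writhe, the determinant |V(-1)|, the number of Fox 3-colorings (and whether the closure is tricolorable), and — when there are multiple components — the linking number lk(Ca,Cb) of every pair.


V = x^-8 + x^-6 + x^-3 + x^-1
<D> = A^-14 + A^-6 + A^6 + A^14 (w = -6)
3 components over 12 crossings, w = -6
lk(C1,C2): 0
lk(C1,C3) = 0
linking number lk(C2,C3) = -3
9 Fox colorings among 3^13, |V(-1)| = 0: tricolorable
why: det 0 = |V(-1)|; divisible by 3, so tricolorable


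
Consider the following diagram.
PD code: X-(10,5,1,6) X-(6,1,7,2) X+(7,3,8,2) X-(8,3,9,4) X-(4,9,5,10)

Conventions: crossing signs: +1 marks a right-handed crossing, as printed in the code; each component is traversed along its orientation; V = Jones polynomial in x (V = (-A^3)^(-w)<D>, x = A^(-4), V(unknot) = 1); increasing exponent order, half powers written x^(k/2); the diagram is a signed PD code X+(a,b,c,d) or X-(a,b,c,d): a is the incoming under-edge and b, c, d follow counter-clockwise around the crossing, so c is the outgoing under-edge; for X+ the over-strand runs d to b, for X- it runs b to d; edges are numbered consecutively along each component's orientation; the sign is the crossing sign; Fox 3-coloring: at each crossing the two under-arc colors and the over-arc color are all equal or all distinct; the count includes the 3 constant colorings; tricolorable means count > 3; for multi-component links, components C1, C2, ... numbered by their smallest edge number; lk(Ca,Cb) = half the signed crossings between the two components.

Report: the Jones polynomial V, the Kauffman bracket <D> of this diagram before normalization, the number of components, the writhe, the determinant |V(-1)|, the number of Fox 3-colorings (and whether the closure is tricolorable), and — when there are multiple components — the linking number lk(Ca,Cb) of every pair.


Jones polynomial: V(x) = -x^-4 + x^-3 + x^-1
<D> = -A^-5 - A^3 + A^7; writhe -3
components 1, writhe -3 (5 crossings)
3-colorings: 9 of 3^5, det 3 — tricolorable
note: det 3 = |V(-1)|; divisible by 3, so tricolorable


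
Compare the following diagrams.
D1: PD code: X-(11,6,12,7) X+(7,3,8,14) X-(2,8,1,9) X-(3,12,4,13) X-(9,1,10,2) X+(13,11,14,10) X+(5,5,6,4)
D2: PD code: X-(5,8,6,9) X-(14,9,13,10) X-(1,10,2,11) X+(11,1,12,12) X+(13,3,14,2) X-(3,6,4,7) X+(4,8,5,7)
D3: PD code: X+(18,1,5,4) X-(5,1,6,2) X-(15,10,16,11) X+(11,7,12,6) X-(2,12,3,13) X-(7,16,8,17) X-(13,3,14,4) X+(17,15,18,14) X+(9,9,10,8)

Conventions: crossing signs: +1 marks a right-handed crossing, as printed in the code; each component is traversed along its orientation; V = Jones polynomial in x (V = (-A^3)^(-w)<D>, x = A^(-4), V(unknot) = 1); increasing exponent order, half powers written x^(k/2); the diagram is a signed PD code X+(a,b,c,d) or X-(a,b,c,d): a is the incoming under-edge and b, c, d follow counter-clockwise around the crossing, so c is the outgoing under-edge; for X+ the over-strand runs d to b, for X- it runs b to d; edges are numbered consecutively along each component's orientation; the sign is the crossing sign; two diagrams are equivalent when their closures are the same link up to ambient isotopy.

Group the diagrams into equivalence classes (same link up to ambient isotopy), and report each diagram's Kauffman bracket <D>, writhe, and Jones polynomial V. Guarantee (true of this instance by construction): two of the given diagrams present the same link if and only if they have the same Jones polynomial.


grouping into links: {D1, D3} | {D2}
V(D1) = -x^(-9/2) + x^(-7/2) - 2x^(-5/2) + 2x^(-3/2) - 2x^(-1/2) + x^(1/2) - x^(3/2)  (w -1, c 7, <D> = A^-9 - A^-5 + 2A^-1 - 2A^3 + 2A^7 - A^11 + A^15)
V(D2) = -x^(-1/2) - x^(1/2)  [7 crossings, <D> = A^-5 + A^-1, w = -1]
V(D3) = -x^(-9/2) + x^(-7/2) - 2x^(-5/2) + 2x^(-3/2) - 2x^(-1/2) + x^(1/2) - x^(3/2)  (w -1, c 9, <D> = A^-9 - A^-5 + 2A^-1 - 2A^3 + 2A^7 - A^11 + A^15)
key observation: comparing 3 Jones polynomials yields 2 groups
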